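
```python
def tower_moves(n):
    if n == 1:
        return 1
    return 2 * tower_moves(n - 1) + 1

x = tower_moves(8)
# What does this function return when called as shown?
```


tower_moves(8)
= 2 * tower_moves(7) + 1
= 2 * (2 * tower_moves(6) + 1) + 1
= 2 * (2 * (2 * tower_moves(5) + 1) + 1) + 1
= 2 * (2 * (2 * (2 * tower_moves(4) + 1) + 1) + 1) + 1
= 2 * (2 * (2 * (2 * (2 * tower_moves(3) + 1) + 1) + 1) + 1) + 1
= 2 * (2 * (2 * (2 * (2 * (2 * tower_moves(2) + 1) + 1) + 1) + 1) + 1) + 1
= 2 * (2 * (2 * (2 * (2 * (2 * (2 * tower_moves(1) + 1) + 1) + 1) + 1) + 1) + 1) + 1
Now compute bottom-up:
tower_moves(1) = 1
tower_moves(2) = 2 * 1 + 1 = 3
tower_moves(3) = 2 * 3 + 1 = 7
tower_moves(4) = 2 * 7 + 1 = 15
tower_moves(5) = 2 * 15 + 1 = 31
tower_moves(6) = 2 * 31 + 1 = 63
tower_moves(7) = 2 * 63 + 1 = 127
tower_moves(8) = 2 * 127 + 1 = 255
= 255


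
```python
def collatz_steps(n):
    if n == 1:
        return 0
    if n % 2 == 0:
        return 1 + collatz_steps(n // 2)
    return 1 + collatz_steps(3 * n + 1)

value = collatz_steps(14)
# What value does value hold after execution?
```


collatz_steps(14)
14 is even -> collatz_steps(7)
7 is odd -> 3*7+1 = 22 -> collatz_steps(22)
22 is even -> collatz_steps(11)
11 is odd -> 3*11+1 = 34 -> collatz_steps(34)
34 is even -> collatz_steps(17)
17 is odd -> 3*17+1 = 52 -> collatz_steps(52)
52 is even -> collatz_steps(26)
26 is even -> collatz_steps(13)
13 is odd -> 3*13+1 = 40 -> collatz_steps(40)
40 is even -> collatz_steps(20)
20 is even -> collatz_steps(10)
10 is even -> collatz_steps(5)
5 is odd -> 3*5+1 = 16 -> collatz_steps(16)
16 is even -> collatz_steps(8)
8 is even -> collatz_steps(4)
4 is even -> collatz_steps(2)
2 is even -> collatz_steps(1)
Reached 1 after 17 steps
= 17


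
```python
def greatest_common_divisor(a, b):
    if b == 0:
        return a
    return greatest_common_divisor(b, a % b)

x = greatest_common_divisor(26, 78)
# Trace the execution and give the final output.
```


greatest_common_divisor(26, 78)
= greatest_common_divisor(78, 26 % 78) = greatest_common_divisor(78, 26)
= greatest_common_divisor(26, 78 % 26) = greatest_common_divisor(26, 0)
b == 0, return a = 26


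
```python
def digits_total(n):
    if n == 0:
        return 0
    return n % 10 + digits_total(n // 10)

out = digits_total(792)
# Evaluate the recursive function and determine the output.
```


digits_total(792)
= 2 + digits_total(79)
= 2 + 9 + digits_total(7)
= 2 + 9 + 7 + digits_total(0)
= 2 + 9 + 7 + 0
= 18


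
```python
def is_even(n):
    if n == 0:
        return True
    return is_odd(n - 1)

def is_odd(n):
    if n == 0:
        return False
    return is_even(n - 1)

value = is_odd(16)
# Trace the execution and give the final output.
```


is_odd(16)
= is_even(15)
= is_odd(14)
= is_even(13)
= is_odd(12)
= is_even(11)
= is_odd(10)
= is_even(9)
= is_odd(8)
= is_even(7)
= is_odd(6)
= is_even(5)
= is_odd(4)
= is_even(3)
= is_odd(2)
= is_even(1)
= is_odd(0)
n == 0: return False
= False


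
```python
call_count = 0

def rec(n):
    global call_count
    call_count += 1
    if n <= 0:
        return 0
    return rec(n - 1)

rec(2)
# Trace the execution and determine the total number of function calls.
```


rec(2) calls rec(1) calls ... calls rec(0)
Total calls: 2 + 1 (for base case) = 3


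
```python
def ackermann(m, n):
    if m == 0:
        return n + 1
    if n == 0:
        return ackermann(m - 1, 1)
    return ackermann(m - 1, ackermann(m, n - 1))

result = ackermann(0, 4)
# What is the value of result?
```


ackermann(0, 4)
m == 0: return 4 + 1 = 5
= 5


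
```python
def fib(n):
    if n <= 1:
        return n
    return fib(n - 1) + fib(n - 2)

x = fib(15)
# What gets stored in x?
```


fib(15)
= fib(14) + fib(13)
= (fib(13) + fib(12)) + fib(13)
Computing bottom-up: fib(0)=0, fib(1)=1, fib(2)=1, fib(3)=2, fib(4)=3, fib(5)=5, fib(6)=8, fib(7)=13, fib(8)=21, fib(9)=34, fib(10)=55, fib(11)=89, fib(12)=144, fib(13)=233, fib(14)=377, fib(15)=610
= 610


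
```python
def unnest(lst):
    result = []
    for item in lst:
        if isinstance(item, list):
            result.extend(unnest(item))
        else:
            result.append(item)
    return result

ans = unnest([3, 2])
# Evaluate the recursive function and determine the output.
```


unnest([3, 2])
Processing each element:
  3 is not a list -> append 3
  2 is not a list -> append 2
= [3, 2]


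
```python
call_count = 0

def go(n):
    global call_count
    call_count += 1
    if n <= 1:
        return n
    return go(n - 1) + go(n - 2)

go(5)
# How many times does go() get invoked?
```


go(5) calls go(4) and go(3); each non-base call branches into two more.
Let C(k) = total number of calls made by go(k), including the call to go(k) itself.
Base cases: C(0) = 1, C(1) = 1
Recurrence: C(k) = 1 + C(k-1) + C(k-2)
  C(2) = 1 + C(1) + C(0) = 1 + 1 + 1 = 3
  C(3) = 1 + C(2) + C(1) = 1 + 3 + 1 = 5
  C(4) = 1 + C(3) + C(2) = 1 + 5 + 3 = 9
  C(5) = 1 + C(4) + C(3) = 1 + 9 + 5 = 15
Total calls = C(5) = 15


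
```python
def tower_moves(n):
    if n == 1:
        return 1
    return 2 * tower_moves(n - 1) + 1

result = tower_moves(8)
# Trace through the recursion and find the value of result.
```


tower_moves(8)
= 2 * tower_moves(7) + 1
= 2 * (2 * tower_moves(6) + 1) + 1
= 2 * (2 * (2 * tower_moves(5) + 1) + 1) + 1
= 2 * (2 * (2 * (2 * tower_moves(4) + 1) + 1) + 1) + 1
= 2 * (2 * (2 * (2 * (2 * tower_moves(3) + 1) + 1) + 1) + 1) + 1
= 2 * (2 * (2 * (2 * (2 * (2 * tower_moves(2) + 1) + 1) + 1) + 1) + 1) + 1
= 2 * (2 * (2 * (2 * (2 * (2 * (2 * tower_moves(1) + 1) + 1) + 1) + 1) + 1) + 1) + 1
Now compute bottom-up:
tower_moves(1) = 1
tower_moves(2) = 2 * 1 + 1 = 3
tower_moves(3) = 2 * 3 + 1 = 7
tower_moves(4) = 2 * 7 + 1 = 15
tower_moves(5) = 2 * 15 + 1 = 31
tower_moves(6) = 2 * 31 + 1 = 63
tower_moves(7) = 2 * 63 + 1 = 127
tower_moves(8) = 2 * 127 + 1 = 255
= 255


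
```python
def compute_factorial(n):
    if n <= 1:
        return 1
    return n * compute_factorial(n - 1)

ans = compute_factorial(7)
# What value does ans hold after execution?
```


compute_factorial(7)
= 7 * compute_factorial(6)
= 7 * 6 * compute_factorial(5)
= 7 * 6 * 5 * compute_factorial(4)
= 7 * 6 * 5 * 4 * compute_factorial(3)
= 7 * 6 * 5 * 4 * 3 * compute_factorial(2)
= 7 * 6 * 5 * 4 * 3 * 2 * compute_factorial(1)
= 7 * 6 * 5 * 4 * 3 * 2 * 1
= 5040


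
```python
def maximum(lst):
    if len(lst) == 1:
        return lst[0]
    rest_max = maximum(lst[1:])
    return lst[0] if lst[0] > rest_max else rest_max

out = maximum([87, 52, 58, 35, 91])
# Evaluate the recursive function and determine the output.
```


maximum([87, 52, 58, 35, 91])
= compare 87 with maximum([52, 58, 35, 91])
= compare 52 with maximum([58, 35, 91])
= compare 58 with maximum([35, 91])
= compare 35 with maximum([91])
Base: maximum([91]) = 91
compare 35 with 91: max = 91
compare 58 with 91: max = 91
compare 52 with 91: max = 91
compare 87 with 91: max = 91
= 91


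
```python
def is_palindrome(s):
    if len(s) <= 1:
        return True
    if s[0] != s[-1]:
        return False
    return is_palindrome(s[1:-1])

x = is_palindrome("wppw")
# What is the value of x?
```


is_palindrome("wppw")
"wppw": s[0]='w' == s[-1]='w' -> is_palindrome("pp")
"pp": s[0]='p' == s[-1]='p' -> is_palindrome("")
"": len <= 1 -> True
= True


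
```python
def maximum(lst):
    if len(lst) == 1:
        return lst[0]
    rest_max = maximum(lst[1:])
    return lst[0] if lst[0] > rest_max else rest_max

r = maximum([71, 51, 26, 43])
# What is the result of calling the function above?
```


maximum([71, 51, 26, 43])
= compare 71 with maximum([51, 26, 43])
= compare 51 with maximum([26, 43])
= compare 26 with maximum([43])
Base: maximum([43]) = 43
compare 26 with 43: max = 43
compare 51 with 43: max = 51
compare 71 with 51: max = 71
= 71


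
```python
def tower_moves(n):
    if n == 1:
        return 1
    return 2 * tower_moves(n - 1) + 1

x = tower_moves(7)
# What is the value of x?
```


tower_moves(7)
= 2 * tower_moves(6) + 1
= 2 * (2 * tower_moves(5) + 1) + 1
= 2 * (2 * (2 * tower_moves(4) + 1) + 1) + 1
= 2 * (2 * (2 * (2 * tower_moves(3) + 1) + 1) + 1) + 1
= 2 * (2 * (2 * (2 * (2 * tower_moves(2) + 1) + 1) + 1) + 1) + 1
= 2 * (2 * (2 * (2 * (2 * (2 * tower_moves(1) + 1) + 1) + 1) + 1) + 1) + 1
Now compute bottom-up:
tower_moves(1) = 1
tower_moves(2) = 2 * 1 + 1 = 3
tower_moves(3) = 2 * 3 + 1 = 7
tower_moves(4) = 2 * 7 + 1 = 15
tower_moves(5) = 2 * 15 + 1 = 31
tower_moves(6) = 2 * 31 + 1 = 63
tower_moves(7) = 2 * 63 + 1 = 127
= 127


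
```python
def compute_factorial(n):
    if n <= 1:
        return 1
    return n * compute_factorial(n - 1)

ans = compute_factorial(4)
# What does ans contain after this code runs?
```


compute_factorial(4)
= 4 * compute_factorial(3)
= 4 * 3 * compute_factorial(2)
= 4 * 3 * 2 * compute_factorial(1)
= 4 * 3 * 2 * 1
= 24


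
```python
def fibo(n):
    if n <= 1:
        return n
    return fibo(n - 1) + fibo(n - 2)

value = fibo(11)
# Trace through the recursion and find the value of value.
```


fibo(11)
= fibo(10) + fibo(9)
= (fibo(9) + fibo(8)) + fibo(9)
Computing bottom-up: fibo(0)=0, fibo(1)=1, fibo(2)=1, fibo(3)=2, fibo(4)=3, fibo(5)=5, fibo(6)=8, fibo(7)=13, fibo(8)=21, fibo(9)=34, fibo(10)=55, fibo(11)=89
= 89


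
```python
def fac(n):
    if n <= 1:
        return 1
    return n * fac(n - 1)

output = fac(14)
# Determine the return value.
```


fac(14)
= 14 * fac(13)
= 14 * 13 * fac(12)
= 14 * 13 * 12 * fac(11)
= 14 * 13 * 12 * 11 * fac(10)
= 14 * 13 * 12 * 11 * 10 * fac(9)
= 14 * 13 * 12 * 11 * 10 * 9 * fac(8)
= 14 * 13 * 12 * 11 * 10 * 9 * 8 * fac(7)
= 14 * 13 * 12 * 11 * 10 * 9 * 8 * 7 * fac(6)
= 14 * 13 * 12 * 11 * 10 * 9 * 8 * 7 * 6 * fac(5)
= 14 * 13 * 12 * 11 * 10 * 9 * 8 * 7 * 6 * 5 * fac(4)
= 14 * 13 * 12 * 11 * 10 * 9 * 8 * 7 * 6 * 5 * 4 * fac(3)
= 14 * 13 * 12 * 11 * 10 * 9 * 8 * 7 * 6 * 5 * 4 * 3 * fac(2)
= 14 * 13 * 12 * 11 * 10 * 9 * 8 * 7 * 6 * 5 * 4 * 3 * 2 * fac(1)
= 14 * 13 * 12 * 11 * 10 * 9 * 8 * 7 * 6 * 5 * 4 * 3 * 2 * 1
= 87178291200


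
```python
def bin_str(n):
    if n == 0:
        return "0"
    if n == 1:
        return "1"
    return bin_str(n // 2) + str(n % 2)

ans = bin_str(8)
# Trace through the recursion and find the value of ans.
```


bin_str(8)
= bin_str(4) + "0"
= bin_str(2) + "0" + "0"
= bin_str(1) + "0" + "0" + "0"
= "1" + "0" + "0" + "0"
= "1000"


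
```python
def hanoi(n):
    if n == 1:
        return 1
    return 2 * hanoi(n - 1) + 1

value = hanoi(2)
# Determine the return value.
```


hanoi(2)
= 2 * hanoi(1) + 1
Now compute bottom-up:
hanoi(1) = 1
hanoi(2) = 2 * 1 + 1 = 3
= 3


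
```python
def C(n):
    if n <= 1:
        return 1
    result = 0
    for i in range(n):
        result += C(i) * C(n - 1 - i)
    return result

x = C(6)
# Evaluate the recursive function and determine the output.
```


C(6)
= sum of C(i) * C(6-1-i) for i in 0..5
First compute sub-values bottom-up:
  C(0) = 1, C(1) = 1
  C(2) = 1*1 + 1*1 = 2
  C(3) = 1*2 + 1*1 + 2*1 = 5
  C(4) = 1*5 + 1*2 + 2*1 + 5*1 = 14
  C(5) = 1*14 + 1*5 + 2*2 + 5*1 + 14*1 = 42
Now C(6):
  C(0)*C(5) = 1*42 = 42
  C(1)*C(4) = 1*14 = 14
  C(2)*C(3) = 2*5 = 10
  C(3)*C(2) = 5*2 = 10
  C(4)*C(1) = 14*1 = 14
  C(5)*C(0) = 42*1 = 42
= 42 + 14 + 10 + 10 + 14 + 42
= 132


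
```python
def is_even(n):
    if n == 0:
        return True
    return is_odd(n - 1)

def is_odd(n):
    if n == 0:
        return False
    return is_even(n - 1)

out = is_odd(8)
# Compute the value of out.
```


is_odd(8)
= is_even(7)
= is_odd(6)
= is_even(5)
= is_odd(4)
= is_even(3)
= is_odd(2)
= is_even(1)
= is_odd(0)
n == 0: return False
= False


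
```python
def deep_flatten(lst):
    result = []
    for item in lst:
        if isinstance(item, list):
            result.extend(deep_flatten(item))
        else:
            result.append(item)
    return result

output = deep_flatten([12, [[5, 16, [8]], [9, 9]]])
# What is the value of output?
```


deep_flatten([12, [[5, 16, [8]], [9, 9]]])
Processing each element:
  12 is not a list -> append 12
  [[5, 16, [8]], [9, 9]] is a list -> deep_flatten recursively -> [5, 16, 8, 9, 9]
= [12, 5, 16, 8, 9, 9]


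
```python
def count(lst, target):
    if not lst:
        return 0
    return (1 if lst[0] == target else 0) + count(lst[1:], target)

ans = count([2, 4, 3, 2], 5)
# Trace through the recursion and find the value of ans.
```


count([2, 4, 3, 2], 5)
lst[0]=2 != 5: 0 + count([4, 3, 2], 5)
lst[0]=4 != 5: 0 + count([3, 2], 5)
lst[0]=3 != 5: 0 + count([2], 5)
lst[0]=2 != 5: 0 + count([], 5)
= 0


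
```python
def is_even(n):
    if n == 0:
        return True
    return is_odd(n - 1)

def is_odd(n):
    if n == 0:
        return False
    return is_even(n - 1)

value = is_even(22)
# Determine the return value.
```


is_even(22)
= is_odd(21)
= is_even(20)
= is_odd(19)
= is_even(18)
= is_odd(17)
= is_even(16)
= is_odd(15)
= is_even(14)
= is_odd(13)
= is_even(12)
= is_odd(11)
= is_even(10)
= is_odd(9)
= is_even(8)
= is_odd(7)
= is_even(6)
= is_odd(5)
= is_even(4)
= is_odd(3)
= is_even(2)
= is_odd(1)
= is_even(0)
n == 0: return True
= True


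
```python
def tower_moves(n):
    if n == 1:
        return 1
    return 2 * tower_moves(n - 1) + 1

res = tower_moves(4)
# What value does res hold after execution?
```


tower_moves(4)
= 2 * tower_moves(3) + 1
= 2 * (2 * tower_moves(2) + 1) + 1
= 2 * (2 * (2 * tower_moves(1) + 1) + 1) + 1
Now compute bottom-up:
tower_moves(1) = 1
tower_moves(2) = 2 * 1 + 1 = 3
tower_moves(3) = 2 * 3 + 1 = 7
tower_moves(4) = 2 * 7 + 1 = 15
= 15


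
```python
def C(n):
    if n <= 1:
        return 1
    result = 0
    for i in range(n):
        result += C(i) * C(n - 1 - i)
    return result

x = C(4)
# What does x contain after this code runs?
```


C(4)
= sum of C(i) * C(4-1-i) for i in 0..3
First compute sub-values bottom-up:
  C(0) = 1, C(1) = 1
  C(2) = 1*1 + 1*1 = 2
  C(3) = 1*2 + 1*1 + 2*1 = 5
Now C(4):
  C(0)*C(3) = 1*5 = 5
  C(1)*C(2) = 1*2 = 2
  C(2)*C(1) = 2*1 = 2
  C(3)*C(0) = 5*1 = 5
= 5 + 2 + 2 + 5
= 14


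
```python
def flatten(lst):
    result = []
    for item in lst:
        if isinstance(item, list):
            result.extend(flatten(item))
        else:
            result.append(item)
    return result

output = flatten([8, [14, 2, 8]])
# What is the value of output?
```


flatten([8, [14, 2, 8]])
Processing each element:
  8 is not a list -> append 8
  [14, 2, 8] is a list -> flatten recursively -> [14, 2, 8]
= [8, 14, 2, 8]


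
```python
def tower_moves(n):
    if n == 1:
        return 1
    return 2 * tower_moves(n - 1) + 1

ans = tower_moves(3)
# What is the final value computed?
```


tower_moves(3)
= 2 * tower_moves(2) + 1
= 2 * (2 * tower_moves(1) + 1) + 1
Now compute bottom-up:
tower_moves(1) = 1
tower_moves(2) = 2 * 1 + 1 = 3
tower_moves(3) = 2 * 3 + 1 = 7
= 7


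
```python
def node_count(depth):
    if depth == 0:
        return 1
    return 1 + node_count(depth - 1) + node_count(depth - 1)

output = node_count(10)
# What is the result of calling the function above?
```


node_count(10)
= 1 + node_count(9) + node_count(9)
= 1 + 2 * node_count(9)
node_count(k) = 2^(k+1) - 1
node_count(0) = 1
node_count(1) = 3
node_count(2) = 7
node_count(3) = 15
node_count(4) = 31
node_count(10) = 2^11 - 1 = 2047


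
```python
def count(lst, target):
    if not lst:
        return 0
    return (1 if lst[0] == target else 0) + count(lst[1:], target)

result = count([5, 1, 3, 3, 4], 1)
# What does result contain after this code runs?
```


count([5, 1, 3, 3, 4], 1)
lst[0]=5 != 1: 0 + count([1, 3, 3, 4], 1)
lst[0]=1 == 1: 1 + count([3, 3, 4], 1)
lst[0]=3 != 1: 0 + count([3, 4], 1)
lst[0]=3 != 1: 0 + count([4], 1)
lst[0]=4 != 1: 0 + count([], 1)
= 1


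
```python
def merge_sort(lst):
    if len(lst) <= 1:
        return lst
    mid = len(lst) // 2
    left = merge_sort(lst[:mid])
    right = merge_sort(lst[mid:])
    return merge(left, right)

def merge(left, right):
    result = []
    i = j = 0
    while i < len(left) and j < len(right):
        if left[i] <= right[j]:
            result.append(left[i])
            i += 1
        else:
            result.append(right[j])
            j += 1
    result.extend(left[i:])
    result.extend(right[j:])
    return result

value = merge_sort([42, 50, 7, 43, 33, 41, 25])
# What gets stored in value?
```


merge_sort([42, 50, 7, 43, 33, 41, 25])
Split into [42, 50, 7] and [43, 33, 41, 25]
Left sorted: [7, 42, 50]
Right sorted: [25, 33, 41, 43]
Merge [7, 42, 50] and [25, 33, 41, 43]
= [7, 25, 33, 41, 42, 43, 50]


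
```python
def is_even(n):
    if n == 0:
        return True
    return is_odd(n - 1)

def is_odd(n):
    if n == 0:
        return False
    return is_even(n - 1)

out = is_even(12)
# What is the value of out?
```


is_even(12)
= is_odd(11)
= is_even(10)
= is_odd(9)
= is_even(8)
= is_odd(7)
= is_even(6)
= is_odd(5)
= is_even(4)
= is_odd(3)
= is_even(2)
= is_odd(1)
= is_even(0)
n == 0: return True
= True


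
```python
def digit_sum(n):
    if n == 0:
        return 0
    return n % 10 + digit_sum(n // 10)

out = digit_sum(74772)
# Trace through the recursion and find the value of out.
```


digit_sum(74772)
= 2 + digit_sum(7477)
= 2 + 7 + digit_sum(747)
= 2 + 7 + 7 + digit_sum(74)
= 2 + 7 + 7 + 4 + digit_sum(7)
= 2 + 7 + 7 + 4 + 7 + digit_sum(0)
= 2 + 7 + 7 + 4 + 7 + 0
= 27


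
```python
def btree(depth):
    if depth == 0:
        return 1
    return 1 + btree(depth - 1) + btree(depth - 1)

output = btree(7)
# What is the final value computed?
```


btree(7)
= 1 + btree(6) + btree(6)
= 1 + 2 * btree(6)
btree(k) = 2^(k+1) - 1
btree(0) = 1
btree(1) = 3
btree(2) = 7
btree(3) = 15
btree(4) = 31
btree(7) = 2^8 - 1 = 255


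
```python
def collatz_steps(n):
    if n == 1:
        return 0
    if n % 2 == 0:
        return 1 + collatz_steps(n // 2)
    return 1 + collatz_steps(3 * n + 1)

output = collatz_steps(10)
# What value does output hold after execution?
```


collatz_steps(10)
10 is even -> collatz_steps(5)
5 is odd -> 3*5+1 = 16 -> collatz_steps(16)
16 is even -> collatz_steps(8)
8 is even -> collatz_steps(4)
4 is even -> collatz_steps(2)
2 is even -> collatz_steps(1)
Reached 1 after 6 steps
= 6


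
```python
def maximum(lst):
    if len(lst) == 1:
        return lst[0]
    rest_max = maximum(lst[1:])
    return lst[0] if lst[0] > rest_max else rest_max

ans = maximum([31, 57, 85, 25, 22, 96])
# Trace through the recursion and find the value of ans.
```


maximum([31, 57, 85, 25, 22, 96])
= compare 31 with maximum([57, 85, 25, 22, 96])
= compare 57 with maximum([85, 25, 22, 96])
= compare 85 with maximum([25, 22, 96])
= compare 25 with maximum([22, 96])
= compare 22 with maximum([96])
Base: maximum([96]) = 96
compare 22 with 96: max = 96
compare 25 with 96: max = 96
compare 85 with 96: max = 96
compare 57 with 96: max = 96
compare 31 with 96: max = 96
= 96


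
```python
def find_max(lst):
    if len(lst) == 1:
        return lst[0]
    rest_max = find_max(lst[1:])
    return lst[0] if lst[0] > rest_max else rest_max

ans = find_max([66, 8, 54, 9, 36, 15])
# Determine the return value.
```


find_max([66, 8, 54, 9, 36, 15])
= compare 66 with find_max([8, 54, 9, 36, 15])
= compare 8 with find_max([54, 9, 36, 15])
= compare 54 with find_max([9, 36, 15])
= compare 9 with find_max([36, 15])
= compare 36 with find_max([15])
Base: find_max([15]) = 15
compare 36 with 15: max = 36
compare 9 with 36: max = 36
compare 54 with 36: max = 54
compare 8 with 54: max = 54
compare 66 with 54: max = 66
= 66


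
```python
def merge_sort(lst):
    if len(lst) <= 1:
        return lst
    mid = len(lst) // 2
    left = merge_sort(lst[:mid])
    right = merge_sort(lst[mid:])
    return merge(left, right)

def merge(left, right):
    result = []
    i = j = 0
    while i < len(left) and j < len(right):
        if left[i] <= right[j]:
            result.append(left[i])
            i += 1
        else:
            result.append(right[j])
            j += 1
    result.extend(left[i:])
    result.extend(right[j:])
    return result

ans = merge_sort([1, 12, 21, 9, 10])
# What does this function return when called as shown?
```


merge_sort([1, 12, 21, 9, 10])
Split into [1, 12] and [21, 9, 10]
Left sorted: [1, 12]
Right sorted: [9, 10, 21]
Merge [1, 12] and [9, 10, 21]
= [1, 9, 10, 12, 21]


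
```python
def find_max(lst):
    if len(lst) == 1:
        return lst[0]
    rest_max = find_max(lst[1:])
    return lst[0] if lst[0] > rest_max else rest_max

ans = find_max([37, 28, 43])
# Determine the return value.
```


find_max([37, 28, 43])
= compare 37 with find_max([28, 43])
= compare 28 with find_max([43])
Base: find_max([43]) = 43
compare 28 with 43: max = 43
compare 37 with 43: max = 43
= 43


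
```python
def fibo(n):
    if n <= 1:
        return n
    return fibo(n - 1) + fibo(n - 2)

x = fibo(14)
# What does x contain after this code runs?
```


fibo(14)
= fibo(13) + fibo(12)
= (fibo(12) + fibo(11)) + fibo(12)
Computing bottom-up: fibo(0)=0, fibo(1)=1, fibo(2)=1, fibo(3)=2, fibo(4)=3, fibo(5)=5, fibo(6)=8, fibo(7)=13, fibo(8)=21, fibo(9)=34, fibo(10)=55, fibo(11)=89, fibo(12)=144, fibo(13)=233, fibo(14)=377
= 377


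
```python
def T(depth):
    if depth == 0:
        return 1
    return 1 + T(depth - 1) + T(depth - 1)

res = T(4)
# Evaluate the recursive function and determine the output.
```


T(4)
= 1 + T(3) + T(3)
= 1 + 2 * T(3)
T(k) = 2^(k+1) - 1
T(0) = 1
T(1) = 3
T(2) = 7
T(3) = 15
T(4) = 31
T(4) = 2^5 - 1 = 31


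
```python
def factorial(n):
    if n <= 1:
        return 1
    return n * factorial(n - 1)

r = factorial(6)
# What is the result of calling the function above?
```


factorial(6)
= 6 * factorial(5)
= 6 * 5 * factorial(4)
= 6 * 5 * 4 * factorial(3)
= 6 * 5 * 4 * 3 * factorial(2)
= 6 * 5 * 4 * 3 * 2 * factorial(1)
= 6 * 5 * 4 * 3 * 2 * 1
= 720


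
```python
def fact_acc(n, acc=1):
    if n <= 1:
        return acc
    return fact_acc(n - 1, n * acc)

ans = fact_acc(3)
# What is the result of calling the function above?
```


fact_acc(3, 1)
= fact_acc(2, 3 * 1) = fact_acc(2, 3)
= fact_acc(1, 2 * 3) = fact_acc(1, 6)
n <= 1, return acc = 6


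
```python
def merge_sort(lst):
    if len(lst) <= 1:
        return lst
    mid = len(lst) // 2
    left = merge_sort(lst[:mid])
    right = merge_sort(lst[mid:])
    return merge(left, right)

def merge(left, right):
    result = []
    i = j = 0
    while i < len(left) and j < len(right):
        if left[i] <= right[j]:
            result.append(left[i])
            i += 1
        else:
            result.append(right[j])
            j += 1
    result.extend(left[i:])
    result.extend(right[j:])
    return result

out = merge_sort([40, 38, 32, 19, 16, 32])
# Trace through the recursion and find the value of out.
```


merge_sort([40, 38, 32, 19, 16, 32])
Split into [40, 38, 32] and [19, 16, 32]
Left sorted: [32, 38, 40]
Right sorted: [16, 19, 32]
Merge [32, 38, 40] and [16, 19, 32]
= [16, 19, 32, 32, 38, 40]


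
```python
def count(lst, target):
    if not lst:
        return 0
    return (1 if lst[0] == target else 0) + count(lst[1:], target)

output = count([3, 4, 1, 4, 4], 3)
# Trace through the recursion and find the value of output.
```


count([3, 4, 1, 4, 4], 3)
lst[0]=3 == 3: 1 + count([4, 1, 4, 4], 3)
lst[0]=4 != 3: 0 + count([1, 4, 4], 3)
lst[0]=1 != 3: 0 + count([4, 4], 3)
lst[0]=4 != 3: 0 + count([4], 3)
lst[0]=4 != 3: 0 + count([], 3)
= 1


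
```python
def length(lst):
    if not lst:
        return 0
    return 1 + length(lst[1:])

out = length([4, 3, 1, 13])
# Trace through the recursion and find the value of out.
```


length([4, 3, 1, 13])
= 1 + length([3, 1, 13])
= 1 + 1 + length([1, 13])
= 1 + 1 + 1 + length([13])
= 1 + 1 + 1 + 1 + length([])
= 1 + 1 + 1 + 1 + 0
= 4


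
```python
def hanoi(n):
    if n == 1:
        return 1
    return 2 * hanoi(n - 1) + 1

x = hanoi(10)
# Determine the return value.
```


hanoi(10)
= 2 * hanoi(9) + 1
= 2 * (2 * hanoi(8) + 1) + 1
= 2 * (2 * (2 * hanoi(7) + 1) + 1) + 1
= 2 * (2 * (2 * (2 * hanoi(6) + 1) + 1) + 1) + 1
= 2 * (2 * (2 * (2 * (2 * hanoi(5) + 1) + 1) + 1) + 1) + 1
= 2 * (2 * (2 * (2 * (2 * (2 * hanoi(4) + 1) + 1) + 1) + 1) + 1) + 1
= 2 * (2 * (2 * (2 * (2 * (2 * (2 * hanoi(3) + 1) + 1) + 1) + 1) + 1) + 1) + 1
= 2 * (2 * (2 * (2 * (2 * (2 * (2 * (2 * hanoi(2) + 1) + 1) + 1) + 1) + 1) + 1) + 1) + 1
= 2 * (2 * (2 * (2 * (2 * (2 * (2 * (2 * (2 * hanoi(1) + 1) + 1) + 1) + 1) + 1) + 1) + 1) + 1) + 1
Now compute bottom-up:
hanoi(1) = 1
hanoi(2) = 2 * 1 + 1 = 3
hanoi(3) = 2 * 3 + 1 = 7
hanoi(4) = 2 * 7 + 1 = 15
hanoi(5) = 2 * 15 + 1 = 31
hanoi(6) = 2 * 31 + 1 = 63
hanoi(7) = 2 * 63 + 1 = 127
hanoi(8) = 2 * 127 + 1 = 255
hanoi(9) = 2 * 255 + 1 = 511
hanoi(10) = 2 * 511 + 1 = 1023
= 1023


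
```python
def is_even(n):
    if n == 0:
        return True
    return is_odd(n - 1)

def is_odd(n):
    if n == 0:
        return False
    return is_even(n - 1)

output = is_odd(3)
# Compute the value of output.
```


is_odd(3)
= is_even(2)
= is_odd(1)
= is_even(0)
n == 0: return True
= True


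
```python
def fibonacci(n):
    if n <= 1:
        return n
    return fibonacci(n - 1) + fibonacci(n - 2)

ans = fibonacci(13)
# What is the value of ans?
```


fibonacci(13)
= fibonacci(12) + fibonacci(11)
= (fibonacci(11) + fibonacci(10)) + fibonacci(11)
Computing bottom-up: fibonacci(0)=0, fibonacci(1)=1, fibonacci(2)=1, fibonacci(3)=2, fibonacci(4)=3, fibonacci(5)=5, fibonacci(6)=8, fibonacci(7)=13, fibonacci(8)=21, fibonacci(9)=34, fibonacci(10)=55, fibonacci(11)=89, fibonacci(12)=144, fibonacci(13)=233
= 233


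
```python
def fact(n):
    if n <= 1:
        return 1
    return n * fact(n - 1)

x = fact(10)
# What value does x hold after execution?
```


fact(10)
= 10 * fact(9)
= 10 * 9 * fact(8)
= 10 * 9 * 8 * fact(7)
= 10 * 9 * 8 * 7 * fact(6)
= 10 * 9 * 8 * 7 * 6 * fact(5)
= 10 * 9 * 8 * 7 * 6 * 5 * fact(4)
= 10 * 9 * 8 * 7 * 6 * 5 * 4 * fact(3)
= 10 * 9 * 8 * 7 * 6 * 5 * 4 * 3 * fact(2)
= 10 * 9 * 8 * 7 * 6 * 5 * 4 * 3 * 2 * fact(1)
= 10 * 9 * 8 * 7 * 6 * 5 * 4 * 3 * 2 * 1
= 3628800


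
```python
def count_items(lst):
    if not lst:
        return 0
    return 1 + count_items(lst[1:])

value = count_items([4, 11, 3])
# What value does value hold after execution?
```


count_items([4, 11, 3])
= 1 + count_items([11, 3])
= 1 + 1 + count_items([3])
= 1 + 1 + 1 + count_items([])
= 1 + 1 + 1 + 0
= 3


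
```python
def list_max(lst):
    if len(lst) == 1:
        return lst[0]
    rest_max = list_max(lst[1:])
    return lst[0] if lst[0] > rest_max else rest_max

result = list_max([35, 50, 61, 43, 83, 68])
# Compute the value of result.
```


list_max([35, 50, 61, 43, 83, 68])
= compare 35 with list_max([50, 61, 43, 83, 68])
= compare 50 with list_max([61, 43, 83, 68])
= compare 61 with list_max([43, 83, 68])
= compare 43 with list_max([83, 68])
= compare 83 with list_max([68])
Base: list_max([68]) = 68
compare 83 with 68: max = 83
compare 43 with 83: max = 83
compare 61 with 83: max = 83
compare 50 with 83: max = 83
compare 35 with 83: max = 83
= 83


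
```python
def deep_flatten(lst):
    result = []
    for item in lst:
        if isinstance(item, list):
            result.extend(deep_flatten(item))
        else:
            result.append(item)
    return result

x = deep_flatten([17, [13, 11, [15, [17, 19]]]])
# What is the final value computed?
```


deep_flatten([17, [13, 11, [15, [17, 19]]]])
Processing each element:
  17 is not a list -> append 17
  [13, 11, [15, [17, 19]]] is a list -> deep_flatten recursively -> [13, 11, 15, 17, 19]
= [17, 13, 11, 15, 17, 19]


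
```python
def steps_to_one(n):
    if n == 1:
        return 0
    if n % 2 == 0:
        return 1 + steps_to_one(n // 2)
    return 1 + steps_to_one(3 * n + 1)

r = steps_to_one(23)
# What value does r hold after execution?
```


steps_to_one(23)
23 is odd -> 3*23+1 = 70 -> steps_to_one(70)
70 is even -> steps_to_one(35)
35 is odd -> 3*35+1 = 106 -> steps_to_one(106)
106 is even -> steps_to_one(53)
53 is odd -> 3*53+1 = 160 -> steps_to_one(160)
160 is even -> steps_to_one(80)
80 is even -> steps_to_one(40)
40 is even -> steps_to_one(20)
20 is even -> steps_to_one(10)
10 is even -> steps_to_one(5)
5 is odd -> 3*5+1 = 16 -> steps_to_one(16)
16 is even -> steps_to_one(8)
8 is even -> steps_to_one(4)
4 is even -> steps_to_one(2)
2 is even -> steps_to_one(1)
Reached 1 after 15 steps
= 15


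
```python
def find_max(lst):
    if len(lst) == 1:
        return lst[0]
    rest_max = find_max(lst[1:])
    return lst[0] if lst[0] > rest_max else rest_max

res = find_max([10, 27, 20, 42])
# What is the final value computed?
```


find_max([10, 27, 20, 42])
= compare 10 with find_max([27, 20, 42])
= compare 27 with find_max([20, 42])
= compare 20 with find_max([42])
Base: find_max([42]) = 42
compare 20 with 42: max = 42
compare 27 with 42: max = 42
compare 10 with 42: max = 42
= 42


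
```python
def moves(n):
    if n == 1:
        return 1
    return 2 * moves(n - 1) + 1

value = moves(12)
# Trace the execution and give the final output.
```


moves(12)
= 2 * moves(11) + 1
= 2 * (2 * moves(10) + 1) + 1
= 2 * (2 * (2 * moves(9) + 1) + 1) + 1
= 2 * (2 * (2 * (2 * moves(8) + 1) + 1) + 1) + 1
= 2 * (2 * (2 * (2 * (2 * moves(7) + 1) + 1) + 1) + 1) + 1
= 2 * (2 * (2 * (2 * (2 * (2 * moves(6) + 1) + 1) + 1) + 1) + 1) + 1
= 2 * (2 * (2 * (2 * (2 * (2 * (2 * moves(5) + 1) + 1) + 1) + 1) + 1) + 1) + 1
= 2 * (2 * (2 * (2 * (2 * (2 * (2 * (2 * moves(4) + 1) + 1) + 1) + 1) + 1) + 1) + 1) + 1
= 2 * (2 * (2 * (2 * (2 * (2 * (2 * (2 * (2 * moves(3) + 1) + 1) + 1) + 1) + 1) + 1) + 1) + 1) + 1
= 2 * (2 * (2 * (2 * (2 * (2 * (2 * (2 * (2 * (2 * moves(2) + 1) + 1) + 1) + 1) + 1) + 1) + 1) + 1) + 1) + 1
= 2 * (2 * (2 * (2 * (2 * (2 * (2 * (2 * (2 * (2 * (2 * moves(1) + 1) + 1) + 1) + 1) + 1) + 1) + 1) + 1) + 1) + 1) + 1
Now compute bottom-up:
moves(1) = 1
moves(2) = 2 * 1 + 1 = 3
moves(3) = 2 * 3 + 1 = 7
moves(4) = 2 * 7 + 1 = 15
moves(5) = 2 * 15 + 1 = 31
moves(6) = 2 * 31 + 1 = 63
moves(7) = 2 * 63 + 1 = 127
moves(8) = 2 * 127 + 1 = 255
moves(9) = 2 * 255 + 1 = 511
moves(10) = 2 * 511 + 1 = 1023
moves(11) = 2 * 1023 + 1 = 2047
moves(12) = 2 * 2047 + 1 = 4095
= 4095


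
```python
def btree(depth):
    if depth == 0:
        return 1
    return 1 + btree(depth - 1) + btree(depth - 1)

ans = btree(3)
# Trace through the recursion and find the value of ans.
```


btree(3)
= 1 + btree(2) + btree(2)
= 1 + 2 * btree(2)
btree(k) = 2^(k+1) - 1
btree(0) = 1
btree(1) = 3
btree(2) = 7
btree(3) = 15
btree(3) = 2^4 - 1 = 15


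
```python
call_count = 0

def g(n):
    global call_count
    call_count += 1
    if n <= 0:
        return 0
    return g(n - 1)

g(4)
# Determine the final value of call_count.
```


g(4) calls g(3) calls ... calls g(0)
Total calls: 4 + 1 (for base case) = 5


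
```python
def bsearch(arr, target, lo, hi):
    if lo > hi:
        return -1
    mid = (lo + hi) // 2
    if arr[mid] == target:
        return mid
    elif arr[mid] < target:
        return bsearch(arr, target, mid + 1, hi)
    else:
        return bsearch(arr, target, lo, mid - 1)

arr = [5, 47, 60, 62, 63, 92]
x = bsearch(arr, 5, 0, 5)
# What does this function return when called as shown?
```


bsearch(arr, 5, 0, 5)
lo=0, hi=5, mid=2, arr[mid]=60
60 > 5, search left half
lo=0, hi=1, mid=0, arr[mid]=5
arr[0] == 5, found at index 0
= 0


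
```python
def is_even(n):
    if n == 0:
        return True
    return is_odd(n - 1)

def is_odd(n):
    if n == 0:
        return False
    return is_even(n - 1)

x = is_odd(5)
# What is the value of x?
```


is_odd(5)
= is_even(4)
= is_odd(3)
= is_even(2)
= is_odd(1)
= is_even(0)
n == 0: return True
= True


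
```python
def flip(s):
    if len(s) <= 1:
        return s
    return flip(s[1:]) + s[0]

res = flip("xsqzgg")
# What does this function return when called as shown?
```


flip("xsqzgg")
= flip("sqzgg") + "x"
= flip("qzgg") + "s" + "x"
= flip("zgg") + "q" + "s" + "x"
= flip("gg") + "z" + "q" + "s" + "x"
= flip("g") + "g" + "z" + "q" + "s" + "x"
= "g" + "g" + "z" + "q" + "s" + "x"
= "ggzqsx"


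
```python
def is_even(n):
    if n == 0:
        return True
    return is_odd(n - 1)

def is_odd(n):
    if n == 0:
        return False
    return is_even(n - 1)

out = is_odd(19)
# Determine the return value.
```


is_odd(19)
= is_even(18)
= is_odd(17)
= is_even(16)
= is_odd(15)
= is_even(14)
= is_odd(13)
= is_even(12)
= is_odd(11)
= is_even(10)
= is_odd(9)
= is_even(8)
= is_odd(7)
= is_even(6)
= is_odd(5)
= is_even(4)
= is_odd(3)
= is_even(2)
= is_odd(1)
= is_even(0)
n == 0: return True
= True


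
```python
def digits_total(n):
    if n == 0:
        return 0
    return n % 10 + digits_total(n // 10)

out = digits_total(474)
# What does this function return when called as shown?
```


digits_total(474)
= 4 + digits_total(47)
= 4 + 7 + digits_total(4)
= 4 + 7 + 4 + digits_total(0)
= 4 + 7 + 4 + 0
= 15


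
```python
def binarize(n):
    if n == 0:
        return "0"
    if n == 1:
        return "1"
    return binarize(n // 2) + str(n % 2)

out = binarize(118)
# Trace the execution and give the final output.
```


binarize(118)
= binarize(59) + "0"
= binarize(29) + "1" + "0"
= binarize(14) + "1" + "1" + "0"
= binarize(7) + "0" + "1" + "1" + "0"
= binarize(3) + "1" + "0" + "1" + "1" + "0"
= binarize(1) + "1" + "1" + "0" + "1" + "1" + "0"
= "1" + "1" + "1" + "0" + "1" + "1" + "0"
= "1110110"


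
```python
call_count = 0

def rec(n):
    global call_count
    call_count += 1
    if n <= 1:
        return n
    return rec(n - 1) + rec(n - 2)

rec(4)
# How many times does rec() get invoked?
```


rec(4) calls rec(3) and rec(2); each non-base call branches into two more.
Let C(k) = total number of calls made by rec(k), including the call to rec(k) itself.
Base cases: C(0) = 1, C(1) = 1
Recurrence: C(k) = 1 + C(k-1) + C(k-2)
  C(2) = 1 + C(1) + C(0) = 1 + 1 + 1 = 3
  C(3) = 1 + C(2) + C(1) = 1 + 3 + 1 = 5
  C(4) = 1 + C(3) + C(2) = 1 + 5 + 3 = 9
Total calls = C(4) = 9


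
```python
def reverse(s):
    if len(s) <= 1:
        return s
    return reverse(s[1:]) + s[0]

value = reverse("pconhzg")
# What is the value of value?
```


reverse("pconhzg")
= reverse("conhzg") + "p"
= reverse("onhzg") + "c" + "p"
= reverse("nhzg") + "o" + "c" + "p"
= reverse("hzg") + "n" + "o" + "c" + "p"
= reverse("zg") + "h" + "n" + "o" + "c" + "p"
= reverse("g") + "z" + "h" + "n" + "o" + "c" + "p"
= "g" + "z" + "h" + "n" + "o" + "c" + "p"
= "gzhnocp"


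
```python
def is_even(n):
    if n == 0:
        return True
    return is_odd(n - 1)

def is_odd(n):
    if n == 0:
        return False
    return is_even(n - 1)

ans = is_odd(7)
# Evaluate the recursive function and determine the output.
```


is_odd(7)
= is_even(6)
= is_odd(5)
= is_even(4)
= is_odd(3)
= is_even(2)
= is_odd(1)
= is_even(0)
n == 0: return True
= True


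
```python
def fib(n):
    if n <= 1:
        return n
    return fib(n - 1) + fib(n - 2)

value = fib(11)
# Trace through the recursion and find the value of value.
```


fib(11)
= fib(10) + fib(9)
= (fib(9) + fib(8)) + fib(9)
Computing bottom-up: fib(0)=0, fib(1)=1, fib(2)=1, fib(3)=2, fib(4)=3, fib(5)=5, fib(6)=8, fib(7)=13, fib(8)=21, fib(9)=34, fib(10)=55, fib(11)=89
= 89


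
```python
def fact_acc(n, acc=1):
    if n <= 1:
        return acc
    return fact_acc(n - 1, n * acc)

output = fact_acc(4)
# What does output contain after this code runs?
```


fact_acc(4, 1)
= fact_acc(3, 4 * 1) = fact_acc(3, 4)
= fact_acc(2, 3 * 4) = fact_acc(2, 12)
= fact_acc(1, 2 * 12) = fact_acc(1, 24)
n <= 1, return acc = 24


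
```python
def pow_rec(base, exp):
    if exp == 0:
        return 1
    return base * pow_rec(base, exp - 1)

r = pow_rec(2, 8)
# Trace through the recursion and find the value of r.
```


pow_rec(2, 8)
= 2 * pow_rec(2, 7)
= 2 * 2 * pow_rec(2, 6)
= 2 * 2 * 2 * pow_rec(2, 5)
= 2 * 2 * 2 * 2 * pow_rec(2, 4)
= 2 * 2 * 2 * 2 * 2 * pow_rec(2, 3)
= 2 * 2 * 2 * 2 * 2 * 2 * pow_rec(2, 2)
= 2 * 2 * 2 * 2 * 2 * 2 * 2 * pow_rec(2, 1)
= 2 * 2 * 2 * 2 * 2 * 2 * 2 * 2 * pow_rec(2, 0)
= 2 * 2 * 2 * 2 * 2 * 2 * 2 * 2 * 1
= 256


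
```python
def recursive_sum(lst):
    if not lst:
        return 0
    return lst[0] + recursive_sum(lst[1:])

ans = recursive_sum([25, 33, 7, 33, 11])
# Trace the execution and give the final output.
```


recursive_sum([25, 33, 7, 33, 11])
= 25 + recursive_sum([33, 7, 33, 11])
= 25 + 33 + recursive_sum([7, 33, 11])
= 25 + 33 + 7 + recursive_sum([33, 11])
= 25 + 33 + 7 + 33 + recursive_sum([11])
= 25 + 33 + 7 + 33 + 11 + recursive_sum([])
= 25 + 33 + 7 + 33 + 11 + 0
= 109


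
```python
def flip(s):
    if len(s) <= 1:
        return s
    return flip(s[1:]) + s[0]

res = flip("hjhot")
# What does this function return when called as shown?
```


flip("hjhot")
= flip("jhot") + "h"
= flip("hot") + "j" + "h"
= flip("ot") + "h" + "j" + "h"
= flip("t") + "o" + "h" + "j" + "h"
= "t" + "o" + "h" + "j" + "h"
= "tohjh"


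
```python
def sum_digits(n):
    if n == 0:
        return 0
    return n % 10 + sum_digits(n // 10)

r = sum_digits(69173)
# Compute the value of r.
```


sum_digits(69173)
= 3 + sum_digits(6917)
= 3 + 7 + sum_digits(691)
= 3 + 7 + 1 + sum_digits(69)
= 3 + 7 + 1 + 9 + sum_digits(6)
= 3 + 7 + 1 + 9 + 6 + sum_digits(0)
= 3 + 7 + 1 + 9 + 6 + 0
= 26


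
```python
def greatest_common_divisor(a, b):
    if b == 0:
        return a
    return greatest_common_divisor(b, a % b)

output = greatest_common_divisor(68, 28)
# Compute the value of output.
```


greatest_common_divisor(68, 28)
= greatest_common_divisor(28, 68 % 28) = greatest_common_divisor(28, 12)
= greatest_common_divisor(12, 28 % 12) = greatest_common_divisor(12, 4)
= greatest_common_divisor(4, 12 % 4) = greatest_common_divisor(4, 0)
b == 0, return a = 4


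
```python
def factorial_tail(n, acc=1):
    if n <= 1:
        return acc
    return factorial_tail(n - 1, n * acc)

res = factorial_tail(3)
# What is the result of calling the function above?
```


factorial_tail(3, 1)
= factorial_tail(2, 3 * 1) = factorial_tail(2, 3)
= factorial_tail(1, 2 * 3) = factorial_tail(1, 6)
n <= 1, return acc = 6


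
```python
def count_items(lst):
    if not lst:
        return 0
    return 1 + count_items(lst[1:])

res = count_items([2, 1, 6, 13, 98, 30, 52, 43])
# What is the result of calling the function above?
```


count_items([2, 1, 6, 13, 98, 30, 52, 43])
= 1 + count_items([1, 6, 13, 98, 30, 52, 43])
= 1 + 1 + count_items([6, 13, 98, 30, 52, 43])
= 1 + 1 + 1 + count_items([13, 98, 30, 52, 43])
= 1 + 1 + 1 + 1 + count_items([98, 30, 52, 43])
= 1 + 1 + 1 + 1 + 1 + count_items([30, 52, 43])
= 1 + 1 + 1 + 1 + 1 + 1 + count_items([52, 43])
= 1 + 1 + 1 + 1 + 1 + 1 + 1 + count_items([43])
= 1 + 1 + 1 + 1 + 1 + 1 + 1 + 1 + count_items([])
= 1 + 1 + 1 + 1 + 1 + 1 + 1 + 1 + 0
= 8


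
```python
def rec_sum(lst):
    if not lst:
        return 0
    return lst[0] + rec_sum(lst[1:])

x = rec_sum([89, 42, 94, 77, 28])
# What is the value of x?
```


rec_sum([89, 42, 94, 77, 28])
= 89 + rec_sum([42, 94, 77, 28])
= 89 + 42 + rec_sum([94, 77, 28])
= 89 + 42 + 94 + rec_sum([77, 28])
= 89 + 42 + 94 + 77 + rec_sum([28])
= 89 + 42 + 94 + 77 + 28 + rec_sum([])
= 89 + 42 + 94 + 77 + 28 + 0
= 330


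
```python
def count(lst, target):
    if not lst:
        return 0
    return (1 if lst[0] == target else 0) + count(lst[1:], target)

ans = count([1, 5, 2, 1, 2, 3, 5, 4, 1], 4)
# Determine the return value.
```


count([1, 5, 2, 1, 2, 3, 5, 4, 1], 4)
lst[0]=1 != 4: 0 + count([5, 2, 1, 2, 3, 5, 4, 1], 4)
lst[0]=5 != 4: 0 + count([2, 1, 2, 3, 5, 4, 1], 4)
lst[0]=2 != 4: 0 + count([1, 2, 3, 5, 4, 1], 4)
lst[0]=1 != 4: 0 + count([2, 3, 5, 4, 1], 4)
lst[0]=2 != 4: 0 + count([3, 5, 4, 1], 4)
lst[0]=3 != 4: 0 + count([5, 4, 1], 4)
lst[0]=5 != 4: 0 + count([4, 1], 4)
lst[0]=4 == 4: 1 + count([1], 4)
lst[0]=1 != 4: 0 + count([], 4)
= 1


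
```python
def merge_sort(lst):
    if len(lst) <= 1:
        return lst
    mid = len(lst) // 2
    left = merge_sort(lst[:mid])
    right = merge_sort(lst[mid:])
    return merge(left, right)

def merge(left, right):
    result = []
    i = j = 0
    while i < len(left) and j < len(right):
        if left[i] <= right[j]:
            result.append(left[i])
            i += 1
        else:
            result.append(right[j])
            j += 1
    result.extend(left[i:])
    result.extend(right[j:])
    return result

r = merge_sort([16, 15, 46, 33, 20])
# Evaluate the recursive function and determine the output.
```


merge_sort([16, 15, 46, 33, 20])
Split into [16, 15] and [46, 33, 20]
Left sorted: [15, 16]
Right sorted: [20, 33, 46]
Merge [15, 16] and [20, 33, 46]
= [15, 16, 20, 33, 46]
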